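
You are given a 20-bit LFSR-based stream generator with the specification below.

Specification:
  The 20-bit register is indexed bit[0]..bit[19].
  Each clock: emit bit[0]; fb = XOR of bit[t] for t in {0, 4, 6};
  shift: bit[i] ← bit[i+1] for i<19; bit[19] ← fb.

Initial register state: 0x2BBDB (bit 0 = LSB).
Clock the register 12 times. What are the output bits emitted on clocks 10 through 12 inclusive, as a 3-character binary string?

101

reg_0 = 0x2BBDB
clock 1: out=1, reg = 0x95DED
clock 2: out=1, reg = 0x4AEF6
clock 3: out=0, reg = 0x2577B
clock 4: out=1, reg = 0x92BBD
clock 5: out=1, reg = 0x495DE
clock 6: out=0, reg = 0x24AEF
clock 7: out=1, reg = 0x12577
clock 8: out=1, reg = 0x892BB
clock 9: out=1, reg = 0x4495D
clock 10: out=1, reg = 0xA24AE
clock 11: out=0, reg = 0x51257
clock 12: out=1, reg = 0xA892B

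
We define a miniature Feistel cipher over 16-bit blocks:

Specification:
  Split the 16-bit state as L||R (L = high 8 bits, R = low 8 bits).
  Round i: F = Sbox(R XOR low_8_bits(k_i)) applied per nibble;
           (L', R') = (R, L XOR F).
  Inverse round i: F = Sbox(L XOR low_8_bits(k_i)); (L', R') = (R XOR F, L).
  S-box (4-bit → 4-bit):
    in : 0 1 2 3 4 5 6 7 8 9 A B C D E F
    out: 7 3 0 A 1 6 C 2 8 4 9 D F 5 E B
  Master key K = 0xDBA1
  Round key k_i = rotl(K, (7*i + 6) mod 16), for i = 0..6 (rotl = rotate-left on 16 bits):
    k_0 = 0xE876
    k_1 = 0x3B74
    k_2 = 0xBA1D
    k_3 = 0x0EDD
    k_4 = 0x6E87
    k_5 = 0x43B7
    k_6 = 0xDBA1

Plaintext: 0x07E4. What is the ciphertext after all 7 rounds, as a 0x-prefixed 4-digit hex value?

0x2887

s_0 = plaintext = 0x07E4
s_1 = Round(s_0, k_0) = 0xE447
s_2 = Round(s_1, k_1) = 0x474E
s_3 = Round(s_2, k_2) = 0x4E2D
s_4 = Round(s_3, k_3) = 0x2DF9
s_5 = Round(s_4, k_4) = 0xF903
s_6 = Round(s_5, k_5) = 0x0328
s_7 = Round(s_6, k_6) = 0x2887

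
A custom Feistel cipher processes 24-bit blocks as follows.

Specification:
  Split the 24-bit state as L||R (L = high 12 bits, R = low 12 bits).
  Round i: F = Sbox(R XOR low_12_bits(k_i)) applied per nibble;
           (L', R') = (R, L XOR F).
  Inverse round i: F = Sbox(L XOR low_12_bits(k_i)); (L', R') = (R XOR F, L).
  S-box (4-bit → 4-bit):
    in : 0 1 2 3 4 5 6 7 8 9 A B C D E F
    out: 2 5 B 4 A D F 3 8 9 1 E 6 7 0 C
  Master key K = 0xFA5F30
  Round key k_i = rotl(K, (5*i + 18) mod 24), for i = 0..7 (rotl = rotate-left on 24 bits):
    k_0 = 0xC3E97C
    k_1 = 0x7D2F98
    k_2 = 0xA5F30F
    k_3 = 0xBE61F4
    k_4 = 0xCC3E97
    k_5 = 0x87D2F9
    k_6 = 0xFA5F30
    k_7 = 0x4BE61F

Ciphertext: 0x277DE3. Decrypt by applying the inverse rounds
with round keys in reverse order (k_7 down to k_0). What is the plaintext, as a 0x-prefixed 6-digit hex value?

0x074064

s_0 = ciphertext = 0x277DE3
s_1 = InvRound(s_0, k_7) = 0x71B277
s_2 = InvRound(s_1, k_6) = 0xAC971B
s_3 = InvRound(s_2, k_5) = 0xF59AC9
s_4 = InvRound(s_3, k_4) = 0xFA9F59
s_5 = InvRound(s_4, k_3) = 0xF8EFA9
s_6 = InvRound(s_5, k_2) = 0x92CF8E
s_7 = InvRound(s_6, k_1) = 0x06492C
s_8 = InvRound(s_7, k_0) = 0x074064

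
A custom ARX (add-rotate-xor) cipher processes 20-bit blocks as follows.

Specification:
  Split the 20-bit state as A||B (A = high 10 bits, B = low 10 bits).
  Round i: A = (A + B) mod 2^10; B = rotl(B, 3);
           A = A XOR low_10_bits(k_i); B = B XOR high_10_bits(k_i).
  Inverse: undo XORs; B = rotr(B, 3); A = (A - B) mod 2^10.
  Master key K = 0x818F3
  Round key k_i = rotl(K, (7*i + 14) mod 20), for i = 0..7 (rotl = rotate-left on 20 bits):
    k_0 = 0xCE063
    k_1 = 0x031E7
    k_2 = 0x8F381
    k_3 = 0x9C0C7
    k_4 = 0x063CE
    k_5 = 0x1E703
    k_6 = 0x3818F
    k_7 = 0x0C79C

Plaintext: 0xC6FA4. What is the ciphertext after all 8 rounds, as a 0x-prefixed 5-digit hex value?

s_0 = plaintext = 0xC6FA4
s_1 = Round(s_0, k_0) = 0xB721F
s_2 = Round(s_1, k_1) = 0x470F0
s_3 = Round(s_2, k_2) = 0x635BD
s_4 = Round(s_3, k_3) = 0xE379B
s_5 = Round(s_4, k_4) = 0x398C7
s_6 = Round(s_5, k_5) = 0xABA40
s_7 = Round(s_6, k_6) = 0x586E4
s_8 = Round(s_7, k_7) = 0xF6714

0xF6714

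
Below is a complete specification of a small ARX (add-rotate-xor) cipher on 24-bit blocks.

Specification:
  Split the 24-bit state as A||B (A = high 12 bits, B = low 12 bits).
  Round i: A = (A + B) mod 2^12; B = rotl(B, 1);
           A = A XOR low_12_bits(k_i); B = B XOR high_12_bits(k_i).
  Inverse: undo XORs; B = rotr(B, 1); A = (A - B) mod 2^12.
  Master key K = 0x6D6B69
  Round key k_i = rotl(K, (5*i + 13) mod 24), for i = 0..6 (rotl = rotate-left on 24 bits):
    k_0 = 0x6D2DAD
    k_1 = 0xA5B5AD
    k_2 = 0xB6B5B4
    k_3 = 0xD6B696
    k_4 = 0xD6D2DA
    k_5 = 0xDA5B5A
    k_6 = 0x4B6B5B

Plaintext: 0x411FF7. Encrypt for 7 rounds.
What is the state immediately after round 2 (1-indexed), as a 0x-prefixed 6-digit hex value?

0x74F820

s_0 = plaintext = 0x411FF7
s_1 = Round(s_0, k_0) = 0x9A593D
s_2 = Round(s_1, k_1) = 0x74F820
s_3 = Round(s_2, k_2) = 0xADBB2A
s_4 = Round(s_3, k_3) = 0x093B3E
s_5 = Round(s_4, k_4) = 0x90BB10
s_6 = Round(s_5, k_5) = 0xF41B84
s_7 = Round(s_6, k_6) = 0x19E3BF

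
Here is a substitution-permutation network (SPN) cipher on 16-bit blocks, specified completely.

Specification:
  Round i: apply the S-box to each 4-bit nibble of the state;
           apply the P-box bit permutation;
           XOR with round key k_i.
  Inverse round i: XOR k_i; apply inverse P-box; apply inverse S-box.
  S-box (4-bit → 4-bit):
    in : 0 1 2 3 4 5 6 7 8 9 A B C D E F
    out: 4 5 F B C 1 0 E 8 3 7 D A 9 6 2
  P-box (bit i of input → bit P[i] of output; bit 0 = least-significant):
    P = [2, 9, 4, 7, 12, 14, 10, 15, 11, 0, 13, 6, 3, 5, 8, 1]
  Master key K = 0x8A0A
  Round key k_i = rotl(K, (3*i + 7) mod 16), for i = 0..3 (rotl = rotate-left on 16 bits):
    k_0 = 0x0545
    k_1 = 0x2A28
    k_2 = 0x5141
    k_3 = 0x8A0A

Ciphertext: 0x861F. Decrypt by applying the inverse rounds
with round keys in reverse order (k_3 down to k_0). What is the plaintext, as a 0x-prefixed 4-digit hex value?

0xE10B

s_0 = ciphertext = 0x861F
s_1 = InvRound(s_0, k_3) = 0x6901
s_2 = InvRound(s_1, k_2) = 0x6B56
s_3 = InvRound(s_2, k_1) = 0x28F1
s_4 = InvRound(s_3, k_0) = 0xE10B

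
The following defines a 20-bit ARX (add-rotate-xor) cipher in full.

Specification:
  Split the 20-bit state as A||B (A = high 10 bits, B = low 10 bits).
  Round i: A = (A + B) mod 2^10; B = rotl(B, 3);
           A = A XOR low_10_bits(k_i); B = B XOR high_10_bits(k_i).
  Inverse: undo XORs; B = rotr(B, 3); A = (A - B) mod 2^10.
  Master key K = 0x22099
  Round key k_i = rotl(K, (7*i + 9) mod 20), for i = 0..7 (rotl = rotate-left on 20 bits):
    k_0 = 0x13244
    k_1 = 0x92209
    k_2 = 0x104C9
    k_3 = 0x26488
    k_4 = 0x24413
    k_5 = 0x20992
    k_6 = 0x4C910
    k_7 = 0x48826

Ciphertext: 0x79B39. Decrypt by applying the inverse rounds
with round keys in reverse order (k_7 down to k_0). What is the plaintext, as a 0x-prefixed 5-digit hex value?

0x97D70

s_0 = ciphertext = 0x79B39
s_1 = InvRound(s_0, k_7) = 0xFF5C3
s_2 = InvRound(s_1, k_6) = 0x93C9E
s_3 = InvRound(s_2, k_5) = 0x76A03
s_4 = InvRound(s_3, k_4) = 0x1DD52
s_5 = InvRound(s_4, k_3) = 0xD19B9
s_6 = InvRound(s_5, k_2) = 0xD403F
s_7 = InvRound(s_6, k_1) = 0x62FCE
s_8 = InvRound(s_7, k_0) = 0x97D70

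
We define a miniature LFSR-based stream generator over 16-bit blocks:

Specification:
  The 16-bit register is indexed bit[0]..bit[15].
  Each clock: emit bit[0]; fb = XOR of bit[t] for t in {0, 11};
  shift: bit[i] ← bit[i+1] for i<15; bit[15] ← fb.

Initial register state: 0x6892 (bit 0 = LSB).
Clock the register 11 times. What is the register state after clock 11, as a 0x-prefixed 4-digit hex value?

reg_0 = 0x6892
clock 1: out=0, reg = 0xB449
clock 2: out=1, reg = 0xDA24
clock 3: out=0, reg = 0xED12
clock 4: out=0, reg = 0xF689
clock 5: out=1, reg = 0xFB44
clock 6: out=0, reg = 0xFDA2
clock 7: out=0, reg = 0xFED1
clock 8: out=1, reg = 0x7F68
clock 9: out=0, reg = 0xBFB4
clock 10: out=0, reg = 0xDFDA
clock 11: out=0, reg = 0xEFED

0xEFED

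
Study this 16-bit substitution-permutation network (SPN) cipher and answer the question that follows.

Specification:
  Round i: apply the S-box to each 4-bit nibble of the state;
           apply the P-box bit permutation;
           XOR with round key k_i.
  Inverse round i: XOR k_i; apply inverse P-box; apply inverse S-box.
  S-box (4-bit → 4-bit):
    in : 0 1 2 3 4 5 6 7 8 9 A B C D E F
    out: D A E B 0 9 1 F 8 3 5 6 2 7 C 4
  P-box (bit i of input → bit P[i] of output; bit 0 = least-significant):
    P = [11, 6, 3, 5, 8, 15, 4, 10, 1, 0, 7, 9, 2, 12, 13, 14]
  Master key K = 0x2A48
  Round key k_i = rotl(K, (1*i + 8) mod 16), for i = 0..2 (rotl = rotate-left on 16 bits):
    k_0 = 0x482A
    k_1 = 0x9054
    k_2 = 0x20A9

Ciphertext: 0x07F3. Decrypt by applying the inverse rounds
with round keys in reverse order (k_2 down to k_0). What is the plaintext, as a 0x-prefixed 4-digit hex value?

0x8C68

s_0 = ciphertext = 0x07F3
s_1 = InvRound(s_0, k_2) = 0xF50B
s_2 = InvRound(s_1, k_1) = 0x090B
s_3 = InvRound(s_2, k_0) = 0x8C68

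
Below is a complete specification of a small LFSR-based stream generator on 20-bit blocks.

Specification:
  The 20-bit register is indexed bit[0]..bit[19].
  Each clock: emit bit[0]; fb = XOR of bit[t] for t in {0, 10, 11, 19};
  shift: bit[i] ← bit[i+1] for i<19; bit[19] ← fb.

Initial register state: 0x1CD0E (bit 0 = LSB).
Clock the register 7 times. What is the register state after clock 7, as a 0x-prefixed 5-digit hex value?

reg_0 = 0x1CD0E
clock 1: out=0, reg = 0x0E687
clock 2: out=1, reg = 0x07343
clock 3: out=1, reg = 0x839A1
clock 4: out=1, reg = 0xC1CD0
clock 5: out=0, reg = 0xE0E68
clock 6: out=0, reg = 0xF0734
clock 7: out=0, reg = 0x7839A

0x7839A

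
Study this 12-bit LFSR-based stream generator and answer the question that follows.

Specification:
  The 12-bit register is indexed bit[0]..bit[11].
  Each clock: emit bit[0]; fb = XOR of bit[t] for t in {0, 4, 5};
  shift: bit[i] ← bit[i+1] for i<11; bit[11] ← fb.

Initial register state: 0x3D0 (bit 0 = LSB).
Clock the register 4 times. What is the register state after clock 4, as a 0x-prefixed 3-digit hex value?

reg_0 = 0x3D0
clock 1: out=0, reg = 0x9E8
clock 2: out=0, reg = 0xCF4
clock 3: out=0, reg = 0x67A
clock 4: out=0, reg = 0x33D

0x33D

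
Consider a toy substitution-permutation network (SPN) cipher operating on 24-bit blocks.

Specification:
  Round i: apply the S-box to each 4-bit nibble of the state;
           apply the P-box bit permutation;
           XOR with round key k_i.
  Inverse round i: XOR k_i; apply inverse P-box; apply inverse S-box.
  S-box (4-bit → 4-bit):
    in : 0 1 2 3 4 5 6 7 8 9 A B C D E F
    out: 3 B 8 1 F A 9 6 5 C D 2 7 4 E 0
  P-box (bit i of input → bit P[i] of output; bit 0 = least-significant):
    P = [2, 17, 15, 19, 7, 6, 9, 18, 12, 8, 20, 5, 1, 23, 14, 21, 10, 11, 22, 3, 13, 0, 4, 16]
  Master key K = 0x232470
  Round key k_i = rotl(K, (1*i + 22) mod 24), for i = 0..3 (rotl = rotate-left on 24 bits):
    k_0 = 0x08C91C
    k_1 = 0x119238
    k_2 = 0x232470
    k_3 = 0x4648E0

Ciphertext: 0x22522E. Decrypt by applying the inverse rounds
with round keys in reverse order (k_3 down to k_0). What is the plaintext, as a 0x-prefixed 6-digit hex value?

s_0 = ciphertext = 0x22522E
s_1 = InvRound(s_0, k_3) = 0xFE6343
s_2 = InvRound(s_1, k_2) = 0xE8CE92
s_3 = InvRound(s_2, k_1) = 0x244A32
s_4 = InvRound(s_3, k_0) = 0xF2659A

0xF2659A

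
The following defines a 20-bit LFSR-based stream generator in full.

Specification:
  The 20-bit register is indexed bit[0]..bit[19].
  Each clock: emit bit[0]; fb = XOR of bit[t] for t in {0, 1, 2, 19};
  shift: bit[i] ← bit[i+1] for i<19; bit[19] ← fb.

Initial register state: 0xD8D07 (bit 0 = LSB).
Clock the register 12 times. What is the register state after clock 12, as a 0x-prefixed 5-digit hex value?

0x7BCD8

reg_0 = 0xD8D07
clock 1: out=1, reg = 0x6C683
clock 2: out=1, reg = 0x36341
clock 3: out=1, reg = 0x9B1A0
clock 4: out=0, reg = 0xCD8D0
clock 5: out=0, reg = 0xE6C68
clock 6: out=0, reg = 0xF3634
clock 7: out=0, reg = 0x79B1A
clock 8: out=0, reg = 0xBCD8D
clock 9: out=1, reg = 0xDE6C6
clock 10: out=0, reg = 0xEF363
clock 11: out=1, reg = 0xF79B1
clock 12: out=1, reg = 0x7BCD8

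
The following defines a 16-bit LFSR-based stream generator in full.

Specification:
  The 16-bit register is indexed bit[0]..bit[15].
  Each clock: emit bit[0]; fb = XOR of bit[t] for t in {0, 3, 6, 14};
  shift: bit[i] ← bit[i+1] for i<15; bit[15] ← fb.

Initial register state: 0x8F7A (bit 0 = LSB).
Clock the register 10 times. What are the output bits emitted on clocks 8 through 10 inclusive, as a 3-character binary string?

reg_0 = 0x8F7A
clock 1: out=0, reg = 0x47BD
clock 2: out=1, reg = 0xA3DE
clock 3: out=0, reg = 0x51EF
clock 4: out=1, reg = 0x28F7
clock 5: out=1, reg = 0x147B
clock 6: out=1, reg = 0x8A3D
clock 7: out=1, reg = 0x451E
clock 8: out=0, reg = 0x228F
clock 9: out=1, reg = 0x1147
clock 10: out=1, reg = 0x08A3

011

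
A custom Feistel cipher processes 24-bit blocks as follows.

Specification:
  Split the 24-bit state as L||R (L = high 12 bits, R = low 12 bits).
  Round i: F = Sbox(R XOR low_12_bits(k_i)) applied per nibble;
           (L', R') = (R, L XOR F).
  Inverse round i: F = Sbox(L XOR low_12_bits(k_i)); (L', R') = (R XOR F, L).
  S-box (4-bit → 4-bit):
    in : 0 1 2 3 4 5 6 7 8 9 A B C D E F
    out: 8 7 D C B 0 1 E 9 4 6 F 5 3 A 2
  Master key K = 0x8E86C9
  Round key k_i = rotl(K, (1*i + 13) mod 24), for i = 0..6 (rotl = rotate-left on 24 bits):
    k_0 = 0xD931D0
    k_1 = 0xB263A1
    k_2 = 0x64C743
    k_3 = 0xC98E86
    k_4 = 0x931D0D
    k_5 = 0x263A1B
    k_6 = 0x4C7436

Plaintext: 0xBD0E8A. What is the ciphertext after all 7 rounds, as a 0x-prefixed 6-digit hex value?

0xF3C4A2

s_0 = plaintext = 0xBD0E8A
s_1 = Round(s_0, k_0) = 0xE8A9D6
s_2 = Round(s_1, k_1) = 0x9D6864
s_3 = Round(s_2, k_2) = 0x864B08
s_4 = Round(s_3, k_3) = 0xB088FE
s_5 = Round(s_4, k_4) = 0x8FEB24
s_6 = Round(s_5, k_5) = 0xB24F3C
s_7 = Round(s_6, k_6) = 0xF3C4A2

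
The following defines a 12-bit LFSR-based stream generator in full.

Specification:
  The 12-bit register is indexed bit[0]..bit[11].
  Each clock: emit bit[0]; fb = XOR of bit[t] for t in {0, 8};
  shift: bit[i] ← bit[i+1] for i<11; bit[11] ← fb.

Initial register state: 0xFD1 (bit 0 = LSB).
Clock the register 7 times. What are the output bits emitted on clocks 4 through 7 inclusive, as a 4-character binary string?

reg_0 = 0xFD1
clock 1: out=1, reg = 0x7E8
clock 2: out=0, reg = 0xBF4
clock 3: out=0, reg = 0xDFA
clock 4: out=0, reg = 0xEFD
clock 5: out=1, reg = 0xF7E
clock 6: out=0, reg = 0xFBF
clock 7: out=1, reg = 0x7DF

0101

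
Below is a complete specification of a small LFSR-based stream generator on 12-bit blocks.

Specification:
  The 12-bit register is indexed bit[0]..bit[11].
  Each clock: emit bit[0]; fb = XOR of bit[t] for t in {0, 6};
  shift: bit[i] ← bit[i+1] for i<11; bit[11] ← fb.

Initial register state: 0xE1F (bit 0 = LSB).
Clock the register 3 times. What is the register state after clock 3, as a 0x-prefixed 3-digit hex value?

reg_0 = 0xE1F
clock 1: out=1, reg = 0xF0F
clock 2: out=1, reg = 0xF87
clock 3: out=1, reg = 0xFC3

0xFC3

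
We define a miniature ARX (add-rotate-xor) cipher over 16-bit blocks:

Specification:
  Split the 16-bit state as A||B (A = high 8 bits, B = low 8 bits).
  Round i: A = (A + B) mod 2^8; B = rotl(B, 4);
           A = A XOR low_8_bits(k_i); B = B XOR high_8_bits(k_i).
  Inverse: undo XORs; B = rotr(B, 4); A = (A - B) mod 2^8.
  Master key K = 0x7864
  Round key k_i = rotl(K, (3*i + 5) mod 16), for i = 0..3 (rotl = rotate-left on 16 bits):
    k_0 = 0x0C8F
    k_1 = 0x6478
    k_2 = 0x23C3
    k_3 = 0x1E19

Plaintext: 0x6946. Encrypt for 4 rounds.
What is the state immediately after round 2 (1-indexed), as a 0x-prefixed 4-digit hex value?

s_0 = plaintext = 0x6946
s_1 = Round(s_0, k_0) = 0x2068
s_2 = Round(s_1, k_1) = 0xF0E2
s_3 = Round(s_2, k_2) = 0x110D
s_4 = Round(s_3, k_3) = 0x07CE

0xF0E2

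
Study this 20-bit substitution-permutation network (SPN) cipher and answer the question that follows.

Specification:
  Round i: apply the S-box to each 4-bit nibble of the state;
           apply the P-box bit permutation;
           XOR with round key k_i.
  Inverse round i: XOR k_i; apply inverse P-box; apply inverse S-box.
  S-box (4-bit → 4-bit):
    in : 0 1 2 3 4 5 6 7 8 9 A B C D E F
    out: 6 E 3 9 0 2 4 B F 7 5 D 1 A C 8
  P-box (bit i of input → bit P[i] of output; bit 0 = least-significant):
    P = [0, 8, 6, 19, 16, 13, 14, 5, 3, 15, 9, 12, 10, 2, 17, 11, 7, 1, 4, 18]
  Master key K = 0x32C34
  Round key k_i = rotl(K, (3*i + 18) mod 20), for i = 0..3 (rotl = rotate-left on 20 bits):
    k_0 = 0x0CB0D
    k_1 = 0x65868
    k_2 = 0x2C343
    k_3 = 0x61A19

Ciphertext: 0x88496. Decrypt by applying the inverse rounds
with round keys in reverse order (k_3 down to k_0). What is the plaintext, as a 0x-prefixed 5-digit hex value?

s_0 = ciphertext = 0x88496
s_1 = InvRound(s_0, k_3) = 0x78843
s_2 = InvRound(s_1, k_2) = 0xFF6A5
s_3 = InvRound(s_2, k_1) = 0xC792B
s_4 = InvRound(s_3, k_0) = 0xD51DF

0xD51DF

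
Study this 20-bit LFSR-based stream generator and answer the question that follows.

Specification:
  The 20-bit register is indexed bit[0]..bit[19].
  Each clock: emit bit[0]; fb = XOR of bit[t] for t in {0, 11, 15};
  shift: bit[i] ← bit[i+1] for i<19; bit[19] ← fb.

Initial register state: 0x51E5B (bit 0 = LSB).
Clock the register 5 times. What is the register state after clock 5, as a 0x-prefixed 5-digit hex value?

reg_0 = 0x51E5B
clock 1: out=1, reg = 0x28F2D
clock 2: out=1, reg = 0x94796
clock 3: out=0, reg = 0x4A3CB
clock 4: out=1, reg = 0x251E5
clock 5: out=1, reg = 0x928F2

0x928F2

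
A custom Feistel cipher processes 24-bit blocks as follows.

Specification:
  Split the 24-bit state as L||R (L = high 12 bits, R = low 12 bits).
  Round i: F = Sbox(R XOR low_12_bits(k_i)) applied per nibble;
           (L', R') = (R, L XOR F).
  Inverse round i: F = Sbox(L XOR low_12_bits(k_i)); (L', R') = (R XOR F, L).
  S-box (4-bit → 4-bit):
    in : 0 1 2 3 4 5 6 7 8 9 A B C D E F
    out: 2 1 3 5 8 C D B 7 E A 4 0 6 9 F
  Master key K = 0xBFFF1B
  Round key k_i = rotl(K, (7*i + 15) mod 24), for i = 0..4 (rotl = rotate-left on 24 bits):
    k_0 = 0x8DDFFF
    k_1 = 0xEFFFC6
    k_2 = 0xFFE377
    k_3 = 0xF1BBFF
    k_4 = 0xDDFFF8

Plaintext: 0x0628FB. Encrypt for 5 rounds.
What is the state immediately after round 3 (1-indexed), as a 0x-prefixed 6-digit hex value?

s_0 = plaintext = 0x0628FB
s_1 = Round(s_0, k_0) = 0x8FBB4A
s_2 = Round(s_1, k_1) = 0xB4A08B
s_3 = Round(s_2, k_2) = 0x08BEBA
s_4 = Round(s_3, k_3) = 0xEBAC07
s_5 = Round(s_4, k_4) = 0xC07B45

0x08BEBA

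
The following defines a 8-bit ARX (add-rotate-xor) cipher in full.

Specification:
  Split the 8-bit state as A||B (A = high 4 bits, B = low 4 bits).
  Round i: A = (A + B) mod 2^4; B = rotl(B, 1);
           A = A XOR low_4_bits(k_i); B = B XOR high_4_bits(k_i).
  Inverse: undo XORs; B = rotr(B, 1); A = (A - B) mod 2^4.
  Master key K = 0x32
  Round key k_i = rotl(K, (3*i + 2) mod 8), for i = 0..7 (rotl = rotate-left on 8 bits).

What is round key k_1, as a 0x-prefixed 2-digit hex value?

K = 0x32
k_0 = rotl(K, (3*0+2) mod 8) = rotl(K, 2) = 0xC8
k_1 = rotl(K, (3*1+2) mod 8) = rotl(K, 5) = 0x46

0x46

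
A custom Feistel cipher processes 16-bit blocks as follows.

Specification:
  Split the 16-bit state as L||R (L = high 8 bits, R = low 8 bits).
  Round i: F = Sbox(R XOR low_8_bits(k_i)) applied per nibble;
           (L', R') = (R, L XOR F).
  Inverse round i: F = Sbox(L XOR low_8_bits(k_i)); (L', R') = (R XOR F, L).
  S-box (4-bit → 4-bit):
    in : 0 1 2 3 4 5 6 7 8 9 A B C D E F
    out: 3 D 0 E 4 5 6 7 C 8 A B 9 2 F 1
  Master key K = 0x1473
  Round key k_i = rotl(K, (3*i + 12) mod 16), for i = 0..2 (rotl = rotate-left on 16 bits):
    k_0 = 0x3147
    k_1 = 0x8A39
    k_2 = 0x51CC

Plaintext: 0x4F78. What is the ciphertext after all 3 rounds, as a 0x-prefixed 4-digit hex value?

s_0 = plaintext = 0x4F78
s_1 = Round(s_0, k_0) = 0x78AE
s_2 = Round(s_1, k_1) = 0xAEFF
s_3 = Round(s_2, k_2) = 0xFF40

0xFF40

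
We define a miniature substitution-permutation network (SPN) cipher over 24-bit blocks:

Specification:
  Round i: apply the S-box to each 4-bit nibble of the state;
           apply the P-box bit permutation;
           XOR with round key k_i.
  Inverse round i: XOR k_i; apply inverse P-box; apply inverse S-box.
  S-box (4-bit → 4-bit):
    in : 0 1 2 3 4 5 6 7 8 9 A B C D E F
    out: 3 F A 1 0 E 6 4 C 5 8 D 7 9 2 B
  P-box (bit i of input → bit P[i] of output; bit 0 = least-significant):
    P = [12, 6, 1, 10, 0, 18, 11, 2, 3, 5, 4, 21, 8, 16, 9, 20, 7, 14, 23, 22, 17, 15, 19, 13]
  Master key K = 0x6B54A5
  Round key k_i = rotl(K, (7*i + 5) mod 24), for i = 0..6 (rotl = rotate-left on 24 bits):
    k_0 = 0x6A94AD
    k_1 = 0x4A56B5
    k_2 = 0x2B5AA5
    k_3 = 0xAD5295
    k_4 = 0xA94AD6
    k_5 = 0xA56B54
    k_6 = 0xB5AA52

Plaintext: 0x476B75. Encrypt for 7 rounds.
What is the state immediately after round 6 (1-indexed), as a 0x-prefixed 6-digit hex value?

s_0 = plaintext = 0x476B75
s_1 = Round(s_0, k_0) = 0xCB9AF7
s_2 = Round(s_1, k_1) = 0xA4D532
s_3 = Round(s_2, k_2) = 0x1B7FD4
s_4 = Round(s_3, k_3) = 0x47F038
s_5 = Round(s_4, k_4) = 0x384FFD
s_6 = Round(s_5, k_5) = 0x437F79
s_7 = Round(s_6, k_6) = 0x95B0F8

0x437F79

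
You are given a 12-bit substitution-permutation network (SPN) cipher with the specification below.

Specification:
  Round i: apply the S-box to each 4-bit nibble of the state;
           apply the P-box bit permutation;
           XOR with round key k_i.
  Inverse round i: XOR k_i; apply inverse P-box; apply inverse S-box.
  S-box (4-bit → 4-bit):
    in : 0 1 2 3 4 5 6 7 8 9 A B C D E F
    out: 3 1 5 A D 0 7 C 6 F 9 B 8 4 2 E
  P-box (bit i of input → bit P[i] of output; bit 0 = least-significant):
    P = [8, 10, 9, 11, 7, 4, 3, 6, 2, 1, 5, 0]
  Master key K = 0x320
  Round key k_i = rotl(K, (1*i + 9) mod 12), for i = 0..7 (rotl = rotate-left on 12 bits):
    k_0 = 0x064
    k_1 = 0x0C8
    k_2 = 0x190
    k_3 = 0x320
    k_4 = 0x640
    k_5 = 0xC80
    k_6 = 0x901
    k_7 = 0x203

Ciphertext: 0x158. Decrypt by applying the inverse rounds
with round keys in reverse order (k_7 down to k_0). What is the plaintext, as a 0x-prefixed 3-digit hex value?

s_0 = ciphertext = 0x158
s_1 = InvRound(s_0, k_7) = 0x3F2
s_2 = InvRound(s_1, k_6) = 0xFB7
s_3 = InvRound(s_2, k_5) = 0x9E2
s_4 = InvRound(s_3, k_4) = 0x819
s_5 = InvRound(s_4, k_3) = 0x784
s_6 = InvRound(s_5, k_2) = 0x1E8
s_7 = InvRound(s_6, k_1) = 0xD51
s_8 = InvRound(s_7, k_0) = 0x4EB

0x4EB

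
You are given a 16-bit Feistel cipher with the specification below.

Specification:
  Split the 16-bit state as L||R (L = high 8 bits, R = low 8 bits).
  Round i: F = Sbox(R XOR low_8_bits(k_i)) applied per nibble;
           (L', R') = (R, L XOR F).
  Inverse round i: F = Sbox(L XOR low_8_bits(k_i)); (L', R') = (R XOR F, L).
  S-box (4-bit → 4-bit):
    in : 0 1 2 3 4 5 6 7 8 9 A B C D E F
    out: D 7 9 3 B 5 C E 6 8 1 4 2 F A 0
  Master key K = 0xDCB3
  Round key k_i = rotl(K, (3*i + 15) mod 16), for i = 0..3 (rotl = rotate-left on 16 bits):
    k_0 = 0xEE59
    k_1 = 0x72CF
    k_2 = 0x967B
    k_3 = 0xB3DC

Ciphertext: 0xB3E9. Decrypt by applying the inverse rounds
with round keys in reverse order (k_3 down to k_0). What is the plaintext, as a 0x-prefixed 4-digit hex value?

s_0 = ciphertext = 0xB3E9
s_1 = InvRound(s_0, k_3) = 0x29B3
s_2 = InvRound(s_1, k_2) = 0xEA29
s_3 = InvRound(s_2, k_1) = 0xBCEA
s_4 = InvRound(s_3, k_0) = 0x4FBC

0x4FBC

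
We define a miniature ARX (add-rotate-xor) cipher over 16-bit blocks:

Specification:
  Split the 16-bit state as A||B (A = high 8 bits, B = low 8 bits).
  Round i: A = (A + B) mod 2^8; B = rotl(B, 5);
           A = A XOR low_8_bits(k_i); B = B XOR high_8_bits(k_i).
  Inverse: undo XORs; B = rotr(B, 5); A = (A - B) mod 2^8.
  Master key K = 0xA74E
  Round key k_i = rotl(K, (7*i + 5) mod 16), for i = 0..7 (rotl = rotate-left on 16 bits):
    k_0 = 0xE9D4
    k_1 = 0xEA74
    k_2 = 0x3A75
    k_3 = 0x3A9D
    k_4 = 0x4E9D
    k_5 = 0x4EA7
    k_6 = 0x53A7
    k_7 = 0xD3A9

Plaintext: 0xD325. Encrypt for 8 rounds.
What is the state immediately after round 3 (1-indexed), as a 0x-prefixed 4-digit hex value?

0x2552

s_0 = plaintext = 0xD325
s_1 = Round(s_0, k_0) = 0x2C4D
s_2 = Round(s_1, k_1) = 0x0D43
s_3 = Round(s_2, k_2) = 0x2552
s_4 = Round(s_3, k_3) = 0xEA70
s_5 = Round(s_4, k_4) = 0xC740
s_6 = Round(s_5, k_5) = 0xA046
s_7 = Round(s_6, k_6) = 0x419B
s_8 = Round(s_7, k_7) = 0x75A0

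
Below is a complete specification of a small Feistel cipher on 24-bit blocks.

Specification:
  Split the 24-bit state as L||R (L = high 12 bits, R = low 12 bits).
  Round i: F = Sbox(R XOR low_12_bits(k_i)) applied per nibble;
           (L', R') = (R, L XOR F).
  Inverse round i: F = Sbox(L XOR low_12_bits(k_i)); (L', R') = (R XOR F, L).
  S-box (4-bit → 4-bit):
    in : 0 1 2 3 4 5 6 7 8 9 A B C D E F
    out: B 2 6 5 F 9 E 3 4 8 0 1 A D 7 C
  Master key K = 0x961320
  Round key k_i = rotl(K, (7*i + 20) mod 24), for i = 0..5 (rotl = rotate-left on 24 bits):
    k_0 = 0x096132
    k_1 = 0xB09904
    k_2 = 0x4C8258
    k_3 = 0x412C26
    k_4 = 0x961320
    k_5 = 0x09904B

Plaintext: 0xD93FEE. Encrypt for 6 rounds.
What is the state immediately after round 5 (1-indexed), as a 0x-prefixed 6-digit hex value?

0xC942A7

s_0 = plaintext = 0xD93FEE
s_1 = Round(s_0, k_0) = 0xFEEA49
s_2 = Round(s_1, k_1) = 0xA49A13
s_3 = Round(s_2, k_2) = 0xA13EB8
s_4 = Round(s_3, k_3) = 0xEB8C94
s_5 = Round(s_4, k_4) = 0xC942A7
s_6 = Round(s_5, k_5) = 0x2A7AEE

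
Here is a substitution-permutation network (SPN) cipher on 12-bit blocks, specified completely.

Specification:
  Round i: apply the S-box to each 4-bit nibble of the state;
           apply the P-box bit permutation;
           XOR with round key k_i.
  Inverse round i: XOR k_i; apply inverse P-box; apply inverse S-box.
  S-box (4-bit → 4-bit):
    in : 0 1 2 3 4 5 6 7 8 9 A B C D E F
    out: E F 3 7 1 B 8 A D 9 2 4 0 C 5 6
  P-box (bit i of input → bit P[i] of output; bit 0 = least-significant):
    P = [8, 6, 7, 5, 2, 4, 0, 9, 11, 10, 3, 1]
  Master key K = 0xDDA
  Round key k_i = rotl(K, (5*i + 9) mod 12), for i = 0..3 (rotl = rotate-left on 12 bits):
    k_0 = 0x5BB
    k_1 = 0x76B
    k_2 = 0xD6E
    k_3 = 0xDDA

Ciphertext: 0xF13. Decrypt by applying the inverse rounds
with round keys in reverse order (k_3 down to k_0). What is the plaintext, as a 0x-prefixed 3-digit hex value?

s_0 = ciphertext = 0xF13
s_1 = InvRound(s_0, k_3) = 0xBDF
s_2 = InvRound(s_1, k_2) = 0xA0D
s_3 = InvRound(s_2, k_1) = 0x545
s_4 = InvRound(s_3, k_0) = 0xD20

0xD20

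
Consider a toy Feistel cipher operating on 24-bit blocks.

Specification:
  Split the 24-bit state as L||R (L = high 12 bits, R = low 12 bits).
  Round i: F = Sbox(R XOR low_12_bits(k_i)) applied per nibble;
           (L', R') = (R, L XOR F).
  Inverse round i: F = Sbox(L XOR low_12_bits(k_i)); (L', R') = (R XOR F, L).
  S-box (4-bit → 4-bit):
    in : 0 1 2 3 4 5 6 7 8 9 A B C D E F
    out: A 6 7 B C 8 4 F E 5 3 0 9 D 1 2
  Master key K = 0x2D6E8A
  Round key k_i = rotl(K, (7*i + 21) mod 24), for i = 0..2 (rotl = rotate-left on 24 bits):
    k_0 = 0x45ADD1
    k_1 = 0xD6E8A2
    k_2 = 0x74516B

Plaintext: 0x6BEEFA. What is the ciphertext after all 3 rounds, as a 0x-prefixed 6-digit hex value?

0x6B3210

s_0 = plaintext = 0x6BEEFA
s_1 = Round(s_0, k_0) = 0xEFADCE
s_2 = Round(s_1, k_1) = 0xDCE6B3
s_3 = Round(s_2, k_2) = 0x6B3210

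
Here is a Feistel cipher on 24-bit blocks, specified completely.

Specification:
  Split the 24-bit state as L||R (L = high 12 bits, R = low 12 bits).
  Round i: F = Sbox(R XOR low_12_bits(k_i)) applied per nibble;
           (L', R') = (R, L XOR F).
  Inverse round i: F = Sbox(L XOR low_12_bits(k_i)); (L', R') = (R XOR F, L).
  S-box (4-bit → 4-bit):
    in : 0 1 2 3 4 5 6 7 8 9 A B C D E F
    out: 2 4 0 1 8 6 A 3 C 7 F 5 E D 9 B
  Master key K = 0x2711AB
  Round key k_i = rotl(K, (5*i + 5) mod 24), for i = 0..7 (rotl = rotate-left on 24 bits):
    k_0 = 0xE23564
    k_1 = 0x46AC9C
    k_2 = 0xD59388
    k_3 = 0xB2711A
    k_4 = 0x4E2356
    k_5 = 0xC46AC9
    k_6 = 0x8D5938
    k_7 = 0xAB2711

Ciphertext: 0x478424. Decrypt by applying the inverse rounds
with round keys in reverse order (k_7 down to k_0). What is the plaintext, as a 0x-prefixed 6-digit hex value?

s_0 = ciphertext = 0x478424
s_1 = InvRound(s_0, k_7) = 0x583478
s_2 = InvRound(s_1, k_6) = 0xA2D583
s_3 = InvRound(s_2, k_5) = 0x71BA2D
s_4 = InvRound(s_3, k_4) = 0x2A071B
s_5 = InvRound(s_4, k_3) = 0x6442A0
s_6 = InvRound(s_5, k_2) = 0x44E644
s_7 = InvRound(s_6, k_1) = 0xA9444E
s_8 = InvRound(s_7, k_0) = 0xFFCA94

0xFFCA94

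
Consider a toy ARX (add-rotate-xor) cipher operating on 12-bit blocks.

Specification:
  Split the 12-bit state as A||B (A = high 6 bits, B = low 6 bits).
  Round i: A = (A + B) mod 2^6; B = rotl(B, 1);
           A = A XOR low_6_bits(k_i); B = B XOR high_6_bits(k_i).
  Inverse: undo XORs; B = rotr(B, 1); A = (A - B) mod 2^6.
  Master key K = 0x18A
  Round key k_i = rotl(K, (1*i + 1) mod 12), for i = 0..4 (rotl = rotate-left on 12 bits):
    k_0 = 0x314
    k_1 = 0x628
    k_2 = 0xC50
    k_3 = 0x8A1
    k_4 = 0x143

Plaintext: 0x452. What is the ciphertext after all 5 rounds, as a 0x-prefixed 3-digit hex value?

0xD0E

s_0 = plaintext = 0x452
s_1 = Round(s_0, k_0) = 0xDE8
s_2 = Round(s_1, k_1) = 0xDC9
s_3 = Round(s_2, k_2) = 0x423
s_4 = Round(s_3, k_3) = 0x4A5
s_5 = Round(s_4, k_4) = 0xD0E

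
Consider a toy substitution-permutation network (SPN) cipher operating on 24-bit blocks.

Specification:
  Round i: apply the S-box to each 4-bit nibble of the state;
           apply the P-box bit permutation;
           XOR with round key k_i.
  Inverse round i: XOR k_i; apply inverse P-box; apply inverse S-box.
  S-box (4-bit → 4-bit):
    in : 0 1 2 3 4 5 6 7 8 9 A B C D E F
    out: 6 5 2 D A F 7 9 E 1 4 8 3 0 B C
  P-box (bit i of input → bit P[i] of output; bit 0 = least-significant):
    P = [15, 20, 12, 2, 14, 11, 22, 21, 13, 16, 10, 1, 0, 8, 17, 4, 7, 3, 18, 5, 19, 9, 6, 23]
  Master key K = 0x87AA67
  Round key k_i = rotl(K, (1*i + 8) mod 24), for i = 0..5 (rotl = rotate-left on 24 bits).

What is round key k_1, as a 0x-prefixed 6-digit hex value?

K = 0x87AA67
k_0 = rotl(K, (1*0+8) mod 24) = rotl(K, 8) = 0xAA6787
k_1 = rotl(K, (1*1+8) mod 24) = rotl(K, 9) = 0x54CF0F

0x54CF0F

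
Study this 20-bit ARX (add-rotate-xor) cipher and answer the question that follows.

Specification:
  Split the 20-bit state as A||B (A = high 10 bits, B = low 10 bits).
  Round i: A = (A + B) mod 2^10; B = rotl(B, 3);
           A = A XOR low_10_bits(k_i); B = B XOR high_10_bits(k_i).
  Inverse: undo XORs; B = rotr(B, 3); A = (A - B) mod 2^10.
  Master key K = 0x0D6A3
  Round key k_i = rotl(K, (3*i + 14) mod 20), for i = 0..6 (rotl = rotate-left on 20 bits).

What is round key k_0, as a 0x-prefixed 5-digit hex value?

K = 0x0D6A3
k_0 = rotl(K, (3*0+14) mod 20) = rotl(K, 14) = 0x8C35A

0x8C35A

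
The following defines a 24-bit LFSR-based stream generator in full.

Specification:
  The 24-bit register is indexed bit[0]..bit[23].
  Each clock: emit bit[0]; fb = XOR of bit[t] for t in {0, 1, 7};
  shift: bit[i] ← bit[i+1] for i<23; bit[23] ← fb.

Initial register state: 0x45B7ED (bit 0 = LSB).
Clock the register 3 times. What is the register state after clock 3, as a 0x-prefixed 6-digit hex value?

reg_0 = 0x45B7ED
clock 1: out=1, reg = 0x22DBF6
clock 2: out=0, reg = 0x116DFB
clock 3: out=1, reg = 0x88B6FD

0x88B6FD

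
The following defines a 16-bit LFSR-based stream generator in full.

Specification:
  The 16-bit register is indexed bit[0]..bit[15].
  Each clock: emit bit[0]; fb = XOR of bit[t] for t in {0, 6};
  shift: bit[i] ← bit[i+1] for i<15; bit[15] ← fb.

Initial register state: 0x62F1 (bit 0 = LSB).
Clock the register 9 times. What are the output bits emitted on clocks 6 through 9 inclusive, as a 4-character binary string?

1110

reg_0 = 0x62F1
clock 1: out=1, reg = 0x3178
clock 2: out=0, reg = 0x98BC
clock 3: out=0, reg = 0x4C5E
clock 4: out=0, reg = 0xA62F
clock 5: out=1, reg = 0xD317
clock 6: out=1, reg = 0xE98B
clock 7: out=1, reg = 0xF4C5
clock 8: out=1, reg = 0x7A62
clock 9: out=0, reg = 0xBD31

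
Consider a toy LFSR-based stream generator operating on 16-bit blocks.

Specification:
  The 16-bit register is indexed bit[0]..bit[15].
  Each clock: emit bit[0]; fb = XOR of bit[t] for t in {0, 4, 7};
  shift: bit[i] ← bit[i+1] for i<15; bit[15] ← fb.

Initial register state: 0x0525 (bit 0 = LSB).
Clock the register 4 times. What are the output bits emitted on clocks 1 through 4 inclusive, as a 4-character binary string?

reg_0 = 0x0525
clock 1: out=1, reg = 0x8292
clock 2: out=0, reg = 0x4149
clock 3: out=1, reg = 0xA0A4
clock 4: out=0, reg = 0xD052

1010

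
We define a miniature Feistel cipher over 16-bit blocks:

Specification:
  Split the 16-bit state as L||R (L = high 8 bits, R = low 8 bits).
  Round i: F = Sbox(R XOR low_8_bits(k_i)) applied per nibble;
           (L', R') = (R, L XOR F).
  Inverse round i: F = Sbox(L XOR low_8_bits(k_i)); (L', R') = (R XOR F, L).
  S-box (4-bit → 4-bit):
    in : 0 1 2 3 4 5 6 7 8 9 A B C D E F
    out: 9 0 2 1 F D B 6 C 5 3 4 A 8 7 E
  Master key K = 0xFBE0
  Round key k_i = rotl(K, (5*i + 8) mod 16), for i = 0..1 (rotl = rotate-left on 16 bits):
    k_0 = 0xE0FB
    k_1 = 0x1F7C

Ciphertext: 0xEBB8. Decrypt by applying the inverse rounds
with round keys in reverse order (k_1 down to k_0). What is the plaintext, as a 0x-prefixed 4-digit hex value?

s_0 = ciphertext = 0xEBB8
s_1 = InvRound(s_0, k_1) = 0xEEEB
s_2 = InvRound(s_1, k_0) = 0xE6EE

0xE6EE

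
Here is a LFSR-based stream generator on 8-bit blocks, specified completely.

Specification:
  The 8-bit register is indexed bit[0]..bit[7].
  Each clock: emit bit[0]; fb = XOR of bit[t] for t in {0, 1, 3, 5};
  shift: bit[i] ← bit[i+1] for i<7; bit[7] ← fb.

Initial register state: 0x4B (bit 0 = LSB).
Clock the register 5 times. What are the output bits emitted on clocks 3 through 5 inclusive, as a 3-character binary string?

reg_0 = 0x4B
clock 1: out=1, reg = 0xA5
clock 2: out=1, reg = 0x52
clock 3: out=0, reg = 0xA9
clock 4: out=1, reg = 0xD4
clock 5: out=0, reg = 0x6A

010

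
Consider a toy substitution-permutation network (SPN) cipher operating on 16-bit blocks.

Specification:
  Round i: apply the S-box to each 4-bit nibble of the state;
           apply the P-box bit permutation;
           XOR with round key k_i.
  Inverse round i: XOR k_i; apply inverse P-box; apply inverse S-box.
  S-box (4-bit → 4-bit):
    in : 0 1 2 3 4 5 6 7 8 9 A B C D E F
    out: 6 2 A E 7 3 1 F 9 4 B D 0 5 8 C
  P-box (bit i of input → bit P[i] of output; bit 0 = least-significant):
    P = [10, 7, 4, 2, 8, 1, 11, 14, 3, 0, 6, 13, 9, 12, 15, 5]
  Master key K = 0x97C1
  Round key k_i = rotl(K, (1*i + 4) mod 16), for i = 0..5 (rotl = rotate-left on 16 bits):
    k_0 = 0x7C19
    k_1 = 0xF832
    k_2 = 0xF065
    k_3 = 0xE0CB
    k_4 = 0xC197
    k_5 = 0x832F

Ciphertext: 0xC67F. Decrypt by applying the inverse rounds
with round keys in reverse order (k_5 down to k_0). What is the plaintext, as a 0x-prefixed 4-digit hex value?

0x940C

s_0 = ciphertext = 0xC67F
s_1 = InvRound(s_0, k_5) = 0xC98D
s_2 = InvRound(s_1, k_4) = 0xC609
s_3 = InvRound(s_2, k_3) = 0x6F15
s_4 = InvRound(s_3, k_2) = 0x79DD
s_5 = InvRound(s_4, k_1) = 0xF452
s_6 = InvRound(s_5, k_0) = 0x940C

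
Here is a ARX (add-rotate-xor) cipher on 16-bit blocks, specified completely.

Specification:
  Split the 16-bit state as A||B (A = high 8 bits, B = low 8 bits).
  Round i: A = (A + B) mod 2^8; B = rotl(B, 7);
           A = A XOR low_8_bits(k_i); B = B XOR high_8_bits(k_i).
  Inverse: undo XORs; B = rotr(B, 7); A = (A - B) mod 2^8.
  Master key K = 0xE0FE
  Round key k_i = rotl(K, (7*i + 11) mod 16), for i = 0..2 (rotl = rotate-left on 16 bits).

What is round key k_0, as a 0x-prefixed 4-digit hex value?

K = 0xE0FE
k_0 = rotl(K, (7*0+11) mod 16) = rotl(K, 11) = 0xF707

0xF707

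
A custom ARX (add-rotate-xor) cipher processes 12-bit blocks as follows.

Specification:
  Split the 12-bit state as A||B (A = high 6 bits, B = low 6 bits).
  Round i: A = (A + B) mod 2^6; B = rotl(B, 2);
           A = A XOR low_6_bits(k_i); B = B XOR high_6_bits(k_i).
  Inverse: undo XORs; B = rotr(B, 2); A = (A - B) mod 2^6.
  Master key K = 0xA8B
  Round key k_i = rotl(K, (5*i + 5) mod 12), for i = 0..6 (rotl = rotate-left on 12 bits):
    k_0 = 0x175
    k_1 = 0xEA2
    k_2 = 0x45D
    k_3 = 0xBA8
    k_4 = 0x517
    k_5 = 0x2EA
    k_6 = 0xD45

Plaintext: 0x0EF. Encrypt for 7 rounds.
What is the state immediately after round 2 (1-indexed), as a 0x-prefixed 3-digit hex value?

s_0 = plaintext = 0x0EF
s_1 = Round(s_0, k_0) = 0x1FB
s_2 = Round(s_1, k_1) = 0x815
s_3 = Round(s_2, k_2) = 0xA04
s_4 = Round(s_3, k_3) = 0x13E
s_5 = Round(s_4, k_4) = 0x56F
s_6 = Round(s_5, k_5) = 0xBB5
s_7 = Round(s_6, k_6) = 0x9A2

0x815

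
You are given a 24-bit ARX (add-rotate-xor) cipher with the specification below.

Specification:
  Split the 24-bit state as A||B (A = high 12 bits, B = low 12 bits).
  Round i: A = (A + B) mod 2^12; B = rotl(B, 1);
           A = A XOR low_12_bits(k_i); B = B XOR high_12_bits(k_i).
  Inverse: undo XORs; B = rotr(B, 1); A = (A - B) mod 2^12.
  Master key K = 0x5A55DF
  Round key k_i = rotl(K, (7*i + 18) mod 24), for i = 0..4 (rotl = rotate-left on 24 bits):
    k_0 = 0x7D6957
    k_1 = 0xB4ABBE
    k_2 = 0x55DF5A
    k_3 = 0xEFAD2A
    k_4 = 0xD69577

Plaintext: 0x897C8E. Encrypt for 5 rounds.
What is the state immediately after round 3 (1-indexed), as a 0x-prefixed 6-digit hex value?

s_0 = plaintext = 0x897C8E
s_1 = Round(s_0, k_0) = 0xC72ECB
s_2 = Round(s_1, k_1) = 0x0836DD
s_3 = Round(s_2, k_2) = 0x83A8E7
s_4 = Round(s_3, k_3) = 0xC0BF35
s_5 = Round(s_4, k_4) = 0xE37302

0x83A8E7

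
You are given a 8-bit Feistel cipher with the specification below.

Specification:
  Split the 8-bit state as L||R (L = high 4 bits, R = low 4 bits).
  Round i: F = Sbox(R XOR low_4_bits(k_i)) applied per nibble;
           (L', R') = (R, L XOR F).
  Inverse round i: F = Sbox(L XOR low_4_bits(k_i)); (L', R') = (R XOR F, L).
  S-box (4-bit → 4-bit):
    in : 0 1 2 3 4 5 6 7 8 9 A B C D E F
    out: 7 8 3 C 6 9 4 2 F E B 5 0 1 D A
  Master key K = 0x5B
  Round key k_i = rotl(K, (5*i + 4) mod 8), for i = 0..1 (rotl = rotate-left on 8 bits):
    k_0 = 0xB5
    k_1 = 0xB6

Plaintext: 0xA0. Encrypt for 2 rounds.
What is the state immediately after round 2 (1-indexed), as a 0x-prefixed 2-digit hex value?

s_0 = plaintext = 0xA0
s_1 = Round(s_0, k_0) = 0x03
s_2 = Round(s_1, k_1) = 0x39

0x39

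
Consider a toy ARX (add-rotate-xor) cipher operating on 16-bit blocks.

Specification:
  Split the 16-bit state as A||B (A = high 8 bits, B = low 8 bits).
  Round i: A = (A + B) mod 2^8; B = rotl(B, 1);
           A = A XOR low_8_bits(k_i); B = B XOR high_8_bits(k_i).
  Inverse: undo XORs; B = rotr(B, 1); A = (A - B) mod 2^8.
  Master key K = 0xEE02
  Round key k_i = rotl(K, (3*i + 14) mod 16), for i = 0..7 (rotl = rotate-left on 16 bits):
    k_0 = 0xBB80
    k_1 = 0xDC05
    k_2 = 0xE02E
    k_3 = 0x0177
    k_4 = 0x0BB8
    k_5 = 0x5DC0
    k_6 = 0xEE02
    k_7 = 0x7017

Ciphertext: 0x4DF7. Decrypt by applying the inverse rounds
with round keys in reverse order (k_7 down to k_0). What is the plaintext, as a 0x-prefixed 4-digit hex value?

0x3E91

s_0 = ciphertext = 0x4DF7
s_1 = InvRound(s_0, k_7) = 0x97C3
s_2 = InvRound(s_1, k_6) = 0xFF96
s_3 = InvRound(s_2, k_5) = 0x5AE5
s_4 = InvRound(s_3, k_4) = 0x6B77
s_5 = InvRound(s_4, k_3) = 0xE13B
s_6 = InvRound(s_5, k_2) = 0xE2ED
s_7 = InvRound(s_6, k_1) = 0x4F98
s_8 = InvRound(s_7, k_0) = 0x3E91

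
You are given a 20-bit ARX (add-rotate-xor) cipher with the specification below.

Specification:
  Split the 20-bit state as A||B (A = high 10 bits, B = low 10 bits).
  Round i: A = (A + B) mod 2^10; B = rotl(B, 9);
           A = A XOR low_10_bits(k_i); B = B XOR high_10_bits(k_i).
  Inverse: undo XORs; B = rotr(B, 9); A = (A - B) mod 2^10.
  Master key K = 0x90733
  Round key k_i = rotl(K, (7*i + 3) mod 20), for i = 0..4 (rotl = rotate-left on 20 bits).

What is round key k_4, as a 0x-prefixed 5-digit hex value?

0x99C83

K = 0x90733
k_0 = rotl(K, (7*0+3) mod 20) = rotl(K, 3) = 0x8399C
k_1 = rotl(K, (7*1+3) mod 20) = rotl(K, 10) = 0xCCE41
k_2 = rotl(K, (7*2+3) mod 20) = rotl(K, 17) = 0x720E6
k_3 = rotl(K, (7*3+3) mod 20) = rotl(K, 4) = 0x07339
k_4 = rotl(K, (7*4+3) mod 20) = rotl(K, 11) = 0x99C83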